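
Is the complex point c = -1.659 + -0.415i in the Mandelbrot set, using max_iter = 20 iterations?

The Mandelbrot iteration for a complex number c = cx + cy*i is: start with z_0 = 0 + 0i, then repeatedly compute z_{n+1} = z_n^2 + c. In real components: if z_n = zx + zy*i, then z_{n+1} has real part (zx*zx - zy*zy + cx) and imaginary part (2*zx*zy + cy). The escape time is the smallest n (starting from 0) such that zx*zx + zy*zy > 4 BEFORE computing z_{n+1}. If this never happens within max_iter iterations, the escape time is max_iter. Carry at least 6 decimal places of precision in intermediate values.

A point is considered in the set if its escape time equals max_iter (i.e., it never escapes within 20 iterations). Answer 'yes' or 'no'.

z_0 = 0 + 0i, c = -1.6590 + -0.4150i
Iter 1: z = -1.6590 + -0.4150i, |z|^2 = 2.9245
Iter 2: z = 0.9211 + 0.9620i, |z|^2 = 1.7737
Iter 3: z = -1.7360 + 1.3571i, |z|^2 = 4.8554
Escaped at iteration 3

Answer: no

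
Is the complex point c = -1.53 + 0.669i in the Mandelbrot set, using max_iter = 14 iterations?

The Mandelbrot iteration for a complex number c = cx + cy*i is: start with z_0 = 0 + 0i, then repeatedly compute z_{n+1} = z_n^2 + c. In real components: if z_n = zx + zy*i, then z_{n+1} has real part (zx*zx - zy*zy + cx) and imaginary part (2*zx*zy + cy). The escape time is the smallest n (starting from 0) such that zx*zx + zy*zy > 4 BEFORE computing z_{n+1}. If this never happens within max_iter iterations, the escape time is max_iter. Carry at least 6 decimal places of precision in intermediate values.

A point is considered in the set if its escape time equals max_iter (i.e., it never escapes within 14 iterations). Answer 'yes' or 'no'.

Answer: no

Derivation:
z_0 = 0 + 0i, c = -1.5300 + 0.6690i
Iter 1: z = -1.5300 + 0.6690i, |z|^2 = 2.7885
Iter 2: z = 0.3633 + -1.3781i, |z|^2 = 2.0313
Iter 3: z = -3.2973 + -0.3325i, |z|^2 = 10.9824
Escaped at iteration 3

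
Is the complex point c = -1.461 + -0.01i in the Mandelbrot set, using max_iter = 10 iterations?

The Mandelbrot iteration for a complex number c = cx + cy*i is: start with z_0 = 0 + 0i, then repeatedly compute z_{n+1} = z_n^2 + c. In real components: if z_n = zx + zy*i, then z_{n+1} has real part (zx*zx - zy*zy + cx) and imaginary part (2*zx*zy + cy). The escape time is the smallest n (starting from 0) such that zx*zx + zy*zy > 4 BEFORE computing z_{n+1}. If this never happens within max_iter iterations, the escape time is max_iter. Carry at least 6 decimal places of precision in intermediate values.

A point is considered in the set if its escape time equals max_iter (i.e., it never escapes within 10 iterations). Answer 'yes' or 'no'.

z_0 = 0 + 0i, c = -1.4610 + -0.0100i
Iter 1: z = -1.4610 + -0.0100i, |z|^2 = 2.1346
Iter 2: z = 0.6734 + 0.0192i, |z|^2 = 0.4539
Iter 3: z = -1.0079 + 0.0159i, |z|^2 = 1.0161
Iter 4: z = -0.4454 + -0.0420i, |z|^2 = 0.2002
Iter 5: z = -1.2643 + 0.0274i, |z|^2 = 1.5993
Iter 6: z = 0.1368 + -0.0794i, |z|^2 = 0.0250
Iter 7: z = -1.4486 + -0.0317i, |z|^2 = 2.0994
Iter 8: z = 0.6364 + 0.0819i, |z|^2 = 0.4117
Iter 9: z = -1.0627 + 0.0942i, |z|^2 = 1.1383
Did not escape in 10 iterations → in set

Answer: yes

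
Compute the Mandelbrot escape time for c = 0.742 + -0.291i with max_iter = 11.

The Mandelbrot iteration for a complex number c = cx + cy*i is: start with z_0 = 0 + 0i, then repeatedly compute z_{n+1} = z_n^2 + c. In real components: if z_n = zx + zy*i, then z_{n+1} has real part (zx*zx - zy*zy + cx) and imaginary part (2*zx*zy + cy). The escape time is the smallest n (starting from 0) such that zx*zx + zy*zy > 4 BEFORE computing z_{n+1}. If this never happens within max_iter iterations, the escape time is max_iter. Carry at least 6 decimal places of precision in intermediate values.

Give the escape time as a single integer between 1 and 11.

z_0 = 0 + 0i, c = 0.7420 + -0.2910i
Iter 1: z = 0.7420 + -0.2910i, |z|^2 = 0.6352
Iter 2: z = 1.2079 + -0.7228i, |z|^2 = 1.9815
Iter 3: z = 1.6785 + -2.0372i, |z|^2 = 6.9676
Escaped at iteration 3

Answer: 3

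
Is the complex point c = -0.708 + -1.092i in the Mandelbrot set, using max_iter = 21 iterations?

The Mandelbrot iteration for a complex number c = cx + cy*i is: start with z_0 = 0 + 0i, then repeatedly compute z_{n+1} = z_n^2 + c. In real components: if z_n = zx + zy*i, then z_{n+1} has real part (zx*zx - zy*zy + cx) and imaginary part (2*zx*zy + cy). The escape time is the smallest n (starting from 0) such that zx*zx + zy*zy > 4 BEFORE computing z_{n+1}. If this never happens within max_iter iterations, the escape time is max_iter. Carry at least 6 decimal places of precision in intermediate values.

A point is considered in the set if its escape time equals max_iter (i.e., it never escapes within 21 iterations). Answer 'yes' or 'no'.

Answer: no

Derivation:
z_0 = 0 + 0i, c = -0.7080 + -1.0920i
Iter 1: z = -0.7080 + -1.0920i, |z|^2 = 1.6937
Iter 2: z = -1.3992 + 0.4543i, |z|^2 = 2.1641
Iter 3: z = 1.0434 + -2.3632i, |z|^2 = 6.6736
Escaped at iteration 3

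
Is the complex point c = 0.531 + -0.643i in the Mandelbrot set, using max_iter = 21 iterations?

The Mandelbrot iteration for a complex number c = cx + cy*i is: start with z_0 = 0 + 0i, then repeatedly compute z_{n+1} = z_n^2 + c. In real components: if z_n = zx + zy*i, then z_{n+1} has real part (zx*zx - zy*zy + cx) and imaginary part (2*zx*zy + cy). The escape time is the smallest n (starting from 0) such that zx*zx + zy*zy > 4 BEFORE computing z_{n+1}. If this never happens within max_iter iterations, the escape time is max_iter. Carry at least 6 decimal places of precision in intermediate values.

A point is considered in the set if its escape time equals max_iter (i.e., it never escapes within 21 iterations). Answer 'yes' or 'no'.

z_0 = 0 + 0i, c = 0.5310 + -0.6430i
Iter 1: z = 0.5310 + -0.6430i, |z|^2 = 0.6954
Iter 2: z = 0.3995 + -1.3259i, |z|^2 = 1.9175
Iter 3: z = -1.0673 + -1.7024i, |z|^2 = 4.0373
Escaped at iteration 3

Answer: no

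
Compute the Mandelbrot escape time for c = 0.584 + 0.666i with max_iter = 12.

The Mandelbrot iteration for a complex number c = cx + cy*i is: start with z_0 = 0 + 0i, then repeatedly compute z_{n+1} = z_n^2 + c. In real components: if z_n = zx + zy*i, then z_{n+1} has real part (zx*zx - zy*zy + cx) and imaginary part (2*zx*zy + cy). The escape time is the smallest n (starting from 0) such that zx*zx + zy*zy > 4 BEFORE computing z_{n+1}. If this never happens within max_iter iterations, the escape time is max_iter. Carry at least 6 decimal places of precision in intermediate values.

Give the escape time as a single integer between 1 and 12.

z_0 = 0 + 0i, c = 0.5840 + 0.6660i
Iter 1: z = 0.5840 + 0.6660i, |z|^2 = 0.7846
Iter 2: z = 0.4815 + 1.4439i, |z|^2 = 2.3167
Iter 3: z = -1.2690 + 2.0565i, |z|^2 = 5.8393
Escaped at iteration 3

Answer: 3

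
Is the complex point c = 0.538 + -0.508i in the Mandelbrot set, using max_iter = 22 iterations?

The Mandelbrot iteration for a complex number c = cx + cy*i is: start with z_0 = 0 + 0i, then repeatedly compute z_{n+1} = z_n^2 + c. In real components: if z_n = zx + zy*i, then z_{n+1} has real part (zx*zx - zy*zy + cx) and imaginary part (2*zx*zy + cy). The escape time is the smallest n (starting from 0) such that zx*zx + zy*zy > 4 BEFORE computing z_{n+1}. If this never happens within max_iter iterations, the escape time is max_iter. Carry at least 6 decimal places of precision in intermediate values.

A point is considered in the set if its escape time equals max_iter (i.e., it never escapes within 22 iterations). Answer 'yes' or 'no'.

z_0 = 0 + 0i, c = 0.5380 + -0.5080i
Iter 1: z = 0.5380 + -0.5080i, |z|^2 = 0.5475
Iter 2: z = 0.5694 + -1.0546i, |z|^2 = 1.4364
Iter 3: z = -0.2500 + -1.7089i, |z|^2 = 2.9830
Iter 4: z = -2.3200 + 0.3465i, |z|^2 = 5.5024
Escaped at iteration 4

Answer: no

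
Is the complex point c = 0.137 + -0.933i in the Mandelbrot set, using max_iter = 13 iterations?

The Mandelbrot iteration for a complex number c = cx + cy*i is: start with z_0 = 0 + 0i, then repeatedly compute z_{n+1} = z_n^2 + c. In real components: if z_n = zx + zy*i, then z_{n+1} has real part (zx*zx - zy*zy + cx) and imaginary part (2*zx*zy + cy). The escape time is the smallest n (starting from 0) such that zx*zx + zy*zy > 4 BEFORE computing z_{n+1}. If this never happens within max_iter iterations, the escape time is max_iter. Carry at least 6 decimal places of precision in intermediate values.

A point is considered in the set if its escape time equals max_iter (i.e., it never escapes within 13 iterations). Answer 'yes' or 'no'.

Answer: no

Derivation:
z_0 = 0 + 0i, c = 0.1370 + -0.9330i
Iter 1: z = 0.1370 + -0.9330i, |z|^2 = 0.8893
Iter 2: z = -0.7147 + -1.1886i, |z|^2 = 1.9237
Iter 3: z = -0.7650 + 0.7661i, |z|^2 = 1.1722
Iter 4: z = 0.1354 + -2.1052i, |z|^2 = 4.4502
Escaped at iteration 4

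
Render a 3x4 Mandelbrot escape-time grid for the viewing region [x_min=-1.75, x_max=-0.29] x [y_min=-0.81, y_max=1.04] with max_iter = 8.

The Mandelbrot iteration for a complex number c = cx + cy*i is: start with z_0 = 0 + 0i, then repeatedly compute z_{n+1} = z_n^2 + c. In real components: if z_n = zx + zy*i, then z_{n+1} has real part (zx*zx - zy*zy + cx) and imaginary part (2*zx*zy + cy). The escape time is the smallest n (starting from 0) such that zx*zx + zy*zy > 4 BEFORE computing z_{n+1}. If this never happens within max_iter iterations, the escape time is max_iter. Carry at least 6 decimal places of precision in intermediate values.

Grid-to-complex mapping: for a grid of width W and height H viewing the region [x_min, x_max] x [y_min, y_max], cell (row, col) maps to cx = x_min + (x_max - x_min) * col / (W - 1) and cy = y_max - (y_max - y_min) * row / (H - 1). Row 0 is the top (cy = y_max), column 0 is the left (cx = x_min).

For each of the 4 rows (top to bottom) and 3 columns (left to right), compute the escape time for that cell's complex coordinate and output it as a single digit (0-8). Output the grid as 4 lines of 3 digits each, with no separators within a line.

Answer: 135
368
488
238

Derivation:
(row=0, col=0): c = -1.7500 + 1.0400i → escape time 1
(row=0, col=1): c = -1.0200 + 1.0400i → escape time 3
(row=0, col=2): c = -0.2900 + 1.0400i → escape time 5
(row=1, col=0): c = -1.7500 + 0.4233i → escape time 3
(row=1, col=1): c = -1.0200 + 0.4233i → escape time 6
(row=1, col=2): c = -0.2900 + 0.4233i → escape time 8
(row=2, col=0): c = -1.7500 + -0.1933i → escape time 4
(row=2, col=1): c = -1.0200 + -0.1933i → escape time 8
(row=2, col=2): c = -0.2900 + -0.1933i → escape time 8
(row=3, col=0): c = -1.7500 + -0.8100i → escape time 2
(row=3, col=1): c = -1.0200 + -0.8100i → escape time 3
(row=3, col=2): c = -0.2900 + -0.8100i → escape time 8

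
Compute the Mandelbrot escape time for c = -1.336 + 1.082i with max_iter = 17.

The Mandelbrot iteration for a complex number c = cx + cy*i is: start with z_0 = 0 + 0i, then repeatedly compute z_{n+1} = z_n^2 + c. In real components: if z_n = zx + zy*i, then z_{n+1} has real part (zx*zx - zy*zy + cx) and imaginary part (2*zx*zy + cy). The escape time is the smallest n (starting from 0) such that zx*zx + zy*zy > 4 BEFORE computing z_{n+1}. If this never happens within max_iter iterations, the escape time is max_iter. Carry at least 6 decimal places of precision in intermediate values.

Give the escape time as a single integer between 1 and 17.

Answer: 3

Derivation:
z_0 = 0 + 0i, c = -1.3360 + 1.0820i
Iter 1: z = -1.3360 + 1.0820i, |z|^2 = 2.9556
Iter 2: z = -0.7218 + -1.8091i, |z|^2 = 3.7939
Iter 3: z = -4.0878 + 3.6937i, |z|^2 = 30.3539
Escaped at iteration 3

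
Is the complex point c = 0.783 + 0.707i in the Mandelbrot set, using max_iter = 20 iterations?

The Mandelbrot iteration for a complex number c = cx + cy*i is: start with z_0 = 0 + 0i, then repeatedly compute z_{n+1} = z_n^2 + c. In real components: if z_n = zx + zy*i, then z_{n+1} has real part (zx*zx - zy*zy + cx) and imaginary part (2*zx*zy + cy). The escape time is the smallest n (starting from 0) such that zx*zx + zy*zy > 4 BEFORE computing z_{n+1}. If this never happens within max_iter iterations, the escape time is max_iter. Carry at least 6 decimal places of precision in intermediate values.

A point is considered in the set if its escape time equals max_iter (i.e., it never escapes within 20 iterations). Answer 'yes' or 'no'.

z_0 = 0 + 0i, c = 0.7830 + 0.7070i
Iter 1: z = 0.7830 + 0.7070i, |z|^2 = 1.1129
Iter 2: z = 0.8962 + 1.8142i, |z|^2 = 4.0944
Escaped at iteration 2

Answer: no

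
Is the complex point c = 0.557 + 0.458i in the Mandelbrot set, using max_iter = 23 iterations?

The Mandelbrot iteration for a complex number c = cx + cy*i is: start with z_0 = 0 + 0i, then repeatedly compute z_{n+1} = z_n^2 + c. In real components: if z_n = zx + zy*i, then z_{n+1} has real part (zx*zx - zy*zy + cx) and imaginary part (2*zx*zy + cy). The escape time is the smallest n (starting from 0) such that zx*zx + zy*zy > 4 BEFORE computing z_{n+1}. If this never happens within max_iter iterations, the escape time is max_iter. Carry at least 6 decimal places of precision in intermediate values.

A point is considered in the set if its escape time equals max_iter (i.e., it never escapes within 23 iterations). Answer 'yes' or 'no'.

z_0 = 0 + 0i, c = 0.5570 + 0.4580i
Iter 1: z = 0.5570 + 0.4580i, |z|^2 = 0.5200
Iter 2: z = 0.6575 + 0.9682i, |z|^2 = 1.3697
Iter 3: z = 0.0519 + 1.7312i, |z|^2 = 2.9996
Iter 4: z = -2.4373 + 0.6375i, |z|^2 = 6.3467
Escaped at iteration 4

Answer: no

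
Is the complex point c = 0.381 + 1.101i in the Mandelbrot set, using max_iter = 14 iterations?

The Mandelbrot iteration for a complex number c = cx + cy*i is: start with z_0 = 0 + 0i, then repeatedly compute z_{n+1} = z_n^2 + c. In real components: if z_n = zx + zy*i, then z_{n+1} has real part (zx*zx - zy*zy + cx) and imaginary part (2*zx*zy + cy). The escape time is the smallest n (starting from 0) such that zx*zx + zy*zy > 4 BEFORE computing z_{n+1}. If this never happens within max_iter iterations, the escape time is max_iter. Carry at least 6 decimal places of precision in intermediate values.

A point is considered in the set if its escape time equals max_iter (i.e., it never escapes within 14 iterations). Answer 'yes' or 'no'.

Answer: no

Derivation:
z_0 = 0 + 0i, c = 0.3810 + 1.1010i
Iter 1: z = 0.3810 + 1.1010i, |z|^2 = 1.3574
Iter 2: z = -0.6860 + 1.9400i, |z|^2 = 4.2341
Escaped at iteration 2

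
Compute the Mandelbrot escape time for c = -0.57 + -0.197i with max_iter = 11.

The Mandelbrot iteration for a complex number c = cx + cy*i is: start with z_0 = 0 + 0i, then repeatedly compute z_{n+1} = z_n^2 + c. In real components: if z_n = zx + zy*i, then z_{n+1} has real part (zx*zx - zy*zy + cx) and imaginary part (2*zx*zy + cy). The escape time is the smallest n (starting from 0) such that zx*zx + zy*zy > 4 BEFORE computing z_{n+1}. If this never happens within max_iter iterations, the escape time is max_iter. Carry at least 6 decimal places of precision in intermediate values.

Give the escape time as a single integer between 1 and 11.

Answer: 11

Derivation:
z_0 = 0 + 0i, c = -0.5700 + -0.1970i
Iter 1: z = -0.5700 + -0.1970i, |z|^2 = 0.3637
Iter 2: z = -0.2839 + 0.0276i, |z|^2 = 0.0814
Iter 3: z = -0.4902 + -0.2127i, |z|^2 = 0.2855
Iter 4: z = -0.3750 + 0.0115i, |z|^2 = 0.1407
Iter 5: z = -0.4295 + -0.2056i, |z|^2 = 0.2268
Iter 6: z = -0.4278 + -0.0204i, |z|^2 = 0.1834
Iter 7: z = -0.3874 + -0.1796i, |z|^2 = 0.1823
Iter 8: z = -0.4522 + -0.0579i, |z|^2 = 0.2078
Iter 9: z = -0.3689 + -0.1447i, |z|^2 = 0.1570
Iter 10: z = -0.4548 + -0.0903i, |z|^2 = 0.2150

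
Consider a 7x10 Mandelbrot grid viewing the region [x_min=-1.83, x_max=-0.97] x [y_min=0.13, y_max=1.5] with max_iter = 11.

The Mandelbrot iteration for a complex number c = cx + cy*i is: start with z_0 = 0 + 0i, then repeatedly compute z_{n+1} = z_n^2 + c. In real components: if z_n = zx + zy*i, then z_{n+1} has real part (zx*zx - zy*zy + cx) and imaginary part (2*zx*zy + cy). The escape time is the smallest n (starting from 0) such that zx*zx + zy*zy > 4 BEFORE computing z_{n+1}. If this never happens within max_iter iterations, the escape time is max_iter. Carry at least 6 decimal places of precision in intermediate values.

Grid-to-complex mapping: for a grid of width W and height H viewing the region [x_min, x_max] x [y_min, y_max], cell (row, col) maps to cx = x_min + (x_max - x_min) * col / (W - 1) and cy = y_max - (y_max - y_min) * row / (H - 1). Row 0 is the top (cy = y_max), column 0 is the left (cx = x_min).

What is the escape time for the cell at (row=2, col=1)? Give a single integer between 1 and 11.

z_0 = 0 + 0i, c = -1.6867 + 1.1956i
Iter 1: z = -1.6867 + 1.1956i, |z|^2 = 4.2742
Escaped at iteration 1

Answer: 1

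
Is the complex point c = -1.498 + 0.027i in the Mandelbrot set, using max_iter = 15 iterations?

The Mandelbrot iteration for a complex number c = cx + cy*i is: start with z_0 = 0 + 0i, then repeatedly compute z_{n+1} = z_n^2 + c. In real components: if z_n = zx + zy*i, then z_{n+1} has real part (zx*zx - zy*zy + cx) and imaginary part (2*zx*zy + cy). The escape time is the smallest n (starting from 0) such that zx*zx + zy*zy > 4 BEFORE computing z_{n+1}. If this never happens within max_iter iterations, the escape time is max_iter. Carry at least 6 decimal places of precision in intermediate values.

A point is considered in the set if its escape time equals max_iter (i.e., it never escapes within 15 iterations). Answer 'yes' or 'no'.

Answer: no

Derivation:
z_0 = 0 + 0i, c = -1.4980 + 0.0270i
Iter 1: z = -1.4980 + 0.0270i, |z|^2 = 2.2447
Iter 2: z = 0.7453 + -0.0539i, |z|^2 = 0.5583
Iter 3: z = -0.9455 + -0.0533i, |z|^2 = 0.8968
Iter 4: z = -0.6069 + 0.1278i, |z|^2 = 0.3847
Iter 5: z = -1.1460 + -0.1282i, |z|^2 = 1.3297
Iter 6: z = -0.2012 + 0.3208i, |z|^2 = 0.1434
Iter 7: z = -1.5604 + -0.1021i, |z|^2 = 2.4454
Iter 8: z = 0.9265 + 0.3455i, |z|^2 = 0.9779
Iter 9: z = -0.7589 + 0.6673i, |z|^2 = 1.0212
Iter 10: z = -1.3673 + -0.9858i, |z|^2 = 2.8415
Iter 11: z = -0.6002 + 2.7229i, |z|^2 = 7.7743
Escaped at iteration 11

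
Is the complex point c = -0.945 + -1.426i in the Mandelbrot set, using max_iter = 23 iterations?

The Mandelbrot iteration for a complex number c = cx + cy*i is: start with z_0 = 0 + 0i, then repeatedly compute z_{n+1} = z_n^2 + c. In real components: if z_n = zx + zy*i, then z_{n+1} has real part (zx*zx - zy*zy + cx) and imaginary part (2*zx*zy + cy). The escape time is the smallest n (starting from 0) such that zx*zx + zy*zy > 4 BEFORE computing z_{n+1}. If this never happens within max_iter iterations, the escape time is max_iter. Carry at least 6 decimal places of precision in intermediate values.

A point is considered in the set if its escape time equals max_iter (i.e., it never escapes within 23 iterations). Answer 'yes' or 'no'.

z_0 = 0 + 0i, c = -0.9450 + -1.4260i
Iter 1: z = -0.9450 + -1.4260i, |z|^2 = 2.9265
Iter 2: z = -2.0855 + 1.2691i, |z|^2 = 5.9598
Escaped at iteration 2

Answer: no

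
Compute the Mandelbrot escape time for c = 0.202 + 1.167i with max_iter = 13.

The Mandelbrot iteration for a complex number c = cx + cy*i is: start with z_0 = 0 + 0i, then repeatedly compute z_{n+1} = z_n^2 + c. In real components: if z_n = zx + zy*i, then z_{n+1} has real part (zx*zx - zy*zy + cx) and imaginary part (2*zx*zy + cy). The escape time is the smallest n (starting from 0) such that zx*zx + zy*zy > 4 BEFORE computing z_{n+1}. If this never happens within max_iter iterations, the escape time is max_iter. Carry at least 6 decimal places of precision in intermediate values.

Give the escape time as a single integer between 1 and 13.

Answer: 3

Derivation:
z_0 = 0 + 0i, c = 0.2020 + 1.1670i
Iter 1: z = 0.2020 + 1.1670i, |z|^2 = 1.4027
Iter 2: z = -1.1191 + 1.6385i, |z|^2 = 3.9369
Iter 3: z = -1.2302 + -2.5002i, |z|^2 = 7.7643
Escaped at iteration 3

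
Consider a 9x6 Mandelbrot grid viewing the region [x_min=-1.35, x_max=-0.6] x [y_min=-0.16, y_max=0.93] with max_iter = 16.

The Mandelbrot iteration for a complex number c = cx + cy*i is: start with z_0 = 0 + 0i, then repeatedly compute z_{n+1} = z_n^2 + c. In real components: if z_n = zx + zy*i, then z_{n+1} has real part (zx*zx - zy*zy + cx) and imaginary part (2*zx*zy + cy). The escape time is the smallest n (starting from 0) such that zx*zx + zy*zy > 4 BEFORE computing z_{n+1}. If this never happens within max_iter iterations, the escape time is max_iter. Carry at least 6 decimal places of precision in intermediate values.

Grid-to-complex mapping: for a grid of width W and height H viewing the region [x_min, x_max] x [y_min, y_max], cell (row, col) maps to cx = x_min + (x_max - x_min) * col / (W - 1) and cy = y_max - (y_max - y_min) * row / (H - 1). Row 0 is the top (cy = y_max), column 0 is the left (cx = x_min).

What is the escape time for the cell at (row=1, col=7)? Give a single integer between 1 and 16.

Answer: 5

Derivation:
z_0 = 0 + 0i, c = -0.6937 + 0.7120i
Iter 1: z = -0.6937 + 0.7120i, |z|^2 = 0.9882
Iter 2: z = -0.7194 + -0.2759i, |z|^2 = 0.5937
Iter 3: z = -0.2523 + 1.1090i, |z|^2 = 1.2935
Iter 4: z = -1.8599 + 0.1524i, |z|^2 = 3.4824
Iter 5: z = 2.7422 + 0.1453i, |z|^2 = 7.5409
Escaped at iteration 5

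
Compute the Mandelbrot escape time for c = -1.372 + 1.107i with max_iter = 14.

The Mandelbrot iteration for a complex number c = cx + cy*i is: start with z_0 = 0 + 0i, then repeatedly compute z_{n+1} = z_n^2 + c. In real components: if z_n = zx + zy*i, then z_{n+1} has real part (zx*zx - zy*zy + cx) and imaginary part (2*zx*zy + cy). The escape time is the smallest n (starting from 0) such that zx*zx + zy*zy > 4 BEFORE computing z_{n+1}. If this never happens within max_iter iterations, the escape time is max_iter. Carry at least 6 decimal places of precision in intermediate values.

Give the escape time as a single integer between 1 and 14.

Answer: 2

Derivation:
z_0 = 0 + 0i, c = -1.3720 + 1.1070i
Iter 1: z = -1.3720 + 1.1070i, |z|^2 = 3.1078
Iter 2: z = -0.7151 + -1.9306i, |z|^2 = 4.2386
Escaped at iteration 2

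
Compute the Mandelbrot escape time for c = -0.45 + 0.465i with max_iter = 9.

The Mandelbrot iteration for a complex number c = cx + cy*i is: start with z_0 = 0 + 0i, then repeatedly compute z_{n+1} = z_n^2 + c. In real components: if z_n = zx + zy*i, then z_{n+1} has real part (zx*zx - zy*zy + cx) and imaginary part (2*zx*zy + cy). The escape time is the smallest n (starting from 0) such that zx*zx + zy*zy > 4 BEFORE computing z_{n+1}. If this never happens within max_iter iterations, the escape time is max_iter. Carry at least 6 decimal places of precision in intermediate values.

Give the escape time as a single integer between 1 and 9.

z_0 = 0 + 0i, c = -0.4500 + 0.4650i
Iter 1: z = -0.4500 + 0.4650i, |z|^2 = 0.4187
Iter 2: z = -0.4637 + 0.0465i, |z|^2 = 0.2172
Iter 3: z = -0.2371 + 0.4219i, |z|^2 = 0.2342
Iter 4: z = -0.5718 + 0.2649i, |z|^2 = 0.3971
Iter 5: z = -0.1933 + 0.1621i, |z|^2 = 0.0636
Iter 6: z = -0.4389 + 0.4024i, |z|^2 = 0.3545
Iter 7: z = -0.4193 + 0.1118i, |z|^2 = 0.1883
Iter 8: z = -0.2867 + 0.3712i, |z|^2 = 0.2200

Answer: 9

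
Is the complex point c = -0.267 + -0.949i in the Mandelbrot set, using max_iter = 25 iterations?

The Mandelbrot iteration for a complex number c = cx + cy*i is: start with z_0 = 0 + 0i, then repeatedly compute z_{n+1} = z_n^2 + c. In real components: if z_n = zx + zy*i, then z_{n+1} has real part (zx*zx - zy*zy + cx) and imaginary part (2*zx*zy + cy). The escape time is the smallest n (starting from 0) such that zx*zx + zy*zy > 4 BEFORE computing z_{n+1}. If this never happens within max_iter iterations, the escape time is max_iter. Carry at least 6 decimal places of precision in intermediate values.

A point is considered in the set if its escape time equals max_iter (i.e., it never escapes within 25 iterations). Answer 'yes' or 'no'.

Answer: no

Derivation:
z_0 = 0 + 0i, c = -0.2670 + -0.9490i
Iter 1: z = -0.2670 + -0.9490i, |z|^2 = 0.9719
Iter 2: z = -1.0963 + -0.4422i, |z|^2 = 1.3975
Iter 3: z = 0.7393 + 0.0207i, |z|^2 = 0.5470
Iter 4: z = 0.2792 + -0.9185i, |z|^2 = 0.9215
Iter 5: z = -1.0326 + -1.4618i, |z|^2 = 3.2033
Iter 6: z = -1.3376 + 2.0701i, |z|^2 = 6.0744
Escaped at iteration 6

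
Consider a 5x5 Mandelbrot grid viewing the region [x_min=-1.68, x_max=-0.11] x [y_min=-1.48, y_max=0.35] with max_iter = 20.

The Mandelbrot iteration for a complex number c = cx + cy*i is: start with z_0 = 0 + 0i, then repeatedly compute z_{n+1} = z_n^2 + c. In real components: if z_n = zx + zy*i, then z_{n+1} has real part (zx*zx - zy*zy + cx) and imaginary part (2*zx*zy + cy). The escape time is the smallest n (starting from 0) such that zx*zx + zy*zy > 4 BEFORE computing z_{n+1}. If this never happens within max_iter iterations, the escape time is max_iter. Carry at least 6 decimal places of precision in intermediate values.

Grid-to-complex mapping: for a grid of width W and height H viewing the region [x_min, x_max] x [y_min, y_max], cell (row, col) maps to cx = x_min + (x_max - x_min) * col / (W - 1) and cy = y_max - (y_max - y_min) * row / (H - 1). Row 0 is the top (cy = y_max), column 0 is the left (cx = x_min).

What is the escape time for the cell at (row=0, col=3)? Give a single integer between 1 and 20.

Answer: 20

Derivation:
z_0 = 0 + 0i, c = -0.5025 + 0.3500i
Iter 1: z = -0.5025 + 0.3500i, |z|^2 = 0.3750
Iter 2: z = -0.3725 + -0.0018i, |z|^2 = 0.1388
Iter 3: z = -0.3638 + 0.3513i, |z|^2 = 0.2557
Iter 4: z = -0.4936 + 0.0944i, |z|^2 = 0.2526
Iter 5: z = -0.2678 + 0.2568i, |z|^2 = 0.1376
Iter 6: z = -0.4967 + 0.2125i, |z|^2 = 0.2919
Iter 7: z = -0.3009 + 0.1389i, |z|^2 = 0.1098
Iter 8: z = -0.4313 + 0.2664i, |z|^2 = 0.2570
Iter 9: z = -0.3875 + 0.1202i, |z|^2 = 0.1646
Iter 10: z = -0.3668 + 0.2568i, |z|^2 = 0.2005
Iter 11: z = -0.4339 + 0.1616i, |z|^2 = 0.2144
Iter 12: z = -0.3403 + 0.2098i, |z|^2 = 0.1598
Iter 13: z = -0.4307 + 0.2072i, |z|^2 = 0.2284
Iter 14: z = -0.3600 + 0.1715i, |z|^2 = 0.1590
Iter 15: z = -0.4023 + 0.2265i, |z|^2 = 0.2132
Iter 16: z = -0.3919 + 0.1677i, |z|^2 = 0.1817
Iter 17: z = -0.3770 + 0.2185i, |z|^2 = 0.1899
Iter 18: z = -0.4081 + 0.1852i, |z|^2 = 0.2009
Iter 19: z = -0.3702 + 0.1988i, |z|^2 = 0.1766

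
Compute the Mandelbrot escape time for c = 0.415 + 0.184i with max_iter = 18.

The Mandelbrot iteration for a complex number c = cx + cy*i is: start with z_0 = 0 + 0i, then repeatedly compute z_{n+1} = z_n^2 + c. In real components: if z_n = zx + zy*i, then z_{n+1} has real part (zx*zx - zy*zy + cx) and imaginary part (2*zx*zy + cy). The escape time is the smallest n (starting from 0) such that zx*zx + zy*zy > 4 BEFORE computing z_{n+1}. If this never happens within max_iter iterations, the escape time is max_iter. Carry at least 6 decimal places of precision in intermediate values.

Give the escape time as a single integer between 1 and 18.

Answer: 10

Derivation:
z_0 = 0 + 0i, c = 0.4150 + 0.1840i
Iter 1: z = 0.4150 + 0.1840i, |z|^2 = 0.2061
Iter 2: z = 0.5534 + 0.3367i, |z|^2 = 0.4196
Iter 3: z = 0.6078 + 0.5567i, |z|^2 = 0.6793
Iter 4: z = 0.4746 + 0.8607i, |z|^2 = 0.9661
Iter 5: z = -0.1006 + 1.0010i, |z|^2 = 1.0121
Iter 6: z = -0.5768 + -0.0174i, |z|^2 = 0.3331
Iter 7: z = 0.7475 + 0.2041i, |z|^2 = 0.6003
Iter 8: z = 0.9320 + 0.4891i, |z|^2 = 1.1079
Iter 9: z = 1.0445 + 1.0956i, |z|^2 = 2.2915
Iter 10: z = 0.3056 + 2.4729i, |z|^2 = 6.2085
Escaped at iteration 10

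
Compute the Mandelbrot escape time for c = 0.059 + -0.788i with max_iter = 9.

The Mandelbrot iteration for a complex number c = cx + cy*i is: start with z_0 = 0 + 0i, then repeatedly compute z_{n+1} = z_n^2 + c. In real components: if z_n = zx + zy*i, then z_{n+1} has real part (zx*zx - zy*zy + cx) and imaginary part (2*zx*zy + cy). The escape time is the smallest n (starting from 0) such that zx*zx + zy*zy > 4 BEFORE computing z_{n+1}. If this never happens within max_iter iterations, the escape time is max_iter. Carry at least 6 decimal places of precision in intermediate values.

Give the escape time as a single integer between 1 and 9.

Answer: 7

Derivation:
z_0 = 0 + 0i, c = 0.0590 + -0.7880i
Iter 1: z = 0.0590 + -0.7880i, |z|^2 = 0.6244
Iter 2: z = -0.5585 + -0.8810i, |z|^2 = 1.0880
Iter 3: z = -0.4053 + 0.1960i, |z|^2 = 0.2026
Iter 4: z = 0.1848 + -0.9469i, |z|^2 = 0.9307
Iter 5: z = -0.8034 + -1.1380i, |z|^2 = 1.9404
Iter 6: z = -0.5906 + 1.0405i, |z|^2 = 1.4314
Iter 7: z = -0.6747 + -2.0170i, |z|^2 = 4.5236
Escaped at iteration 7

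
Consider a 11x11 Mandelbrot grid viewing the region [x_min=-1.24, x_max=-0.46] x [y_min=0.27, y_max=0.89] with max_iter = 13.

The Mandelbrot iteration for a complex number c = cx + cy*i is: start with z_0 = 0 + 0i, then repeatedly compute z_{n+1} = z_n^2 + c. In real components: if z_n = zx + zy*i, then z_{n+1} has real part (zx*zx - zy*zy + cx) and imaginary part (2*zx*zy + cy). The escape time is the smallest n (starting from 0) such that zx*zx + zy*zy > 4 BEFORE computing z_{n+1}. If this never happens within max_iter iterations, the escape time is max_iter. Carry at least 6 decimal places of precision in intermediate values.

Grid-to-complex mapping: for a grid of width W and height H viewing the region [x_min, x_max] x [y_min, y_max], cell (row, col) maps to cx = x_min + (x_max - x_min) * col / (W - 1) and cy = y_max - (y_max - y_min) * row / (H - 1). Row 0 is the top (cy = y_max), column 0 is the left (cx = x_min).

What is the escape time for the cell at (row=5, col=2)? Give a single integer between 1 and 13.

Answer: 4

Derivation:
z_0 = 0 + 0i, c = -1.0840 + 0.5800i
Iter 1: z = -1.0840 + 0.5800i, |z|^2 = 1.5115
Iter 2: z = -0.2453 + -0.6774i, |z|^2 = 0.5191
Iter 3: z = -1.4827 + 0.9124i, |z|^2 = 3.0310
Iter 4: z = 0.2820 + -2.1257i, |z|^2 = 4.5982
Escaped at iteration 4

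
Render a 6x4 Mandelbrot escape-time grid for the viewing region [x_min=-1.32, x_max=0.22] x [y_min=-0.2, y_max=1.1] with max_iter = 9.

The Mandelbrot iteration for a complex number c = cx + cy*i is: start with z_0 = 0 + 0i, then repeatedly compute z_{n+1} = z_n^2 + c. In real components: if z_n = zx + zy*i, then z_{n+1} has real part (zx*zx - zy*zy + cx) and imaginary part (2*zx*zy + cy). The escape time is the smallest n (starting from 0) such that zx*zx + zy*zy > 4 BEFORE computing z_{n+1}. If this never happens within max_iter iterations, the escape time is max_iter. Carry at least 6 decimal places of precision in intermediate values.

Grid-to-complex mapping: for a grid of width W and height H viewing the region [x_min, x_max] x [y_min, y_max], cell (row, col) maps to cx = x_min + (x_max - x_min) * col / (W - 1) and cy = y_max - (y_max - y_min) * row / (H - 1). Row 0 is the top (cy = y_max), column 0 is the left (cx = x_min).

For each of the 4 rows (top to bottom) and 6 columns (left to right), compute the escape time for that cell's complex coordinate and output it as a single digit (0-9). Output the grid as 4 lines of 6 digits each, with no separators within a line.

Answer: 333453
345997
799999
799999

Derivation:
(row=0, col=0): c = -1.3200 + 1.1000i → escape time 3
(row=0, col=1): c = -1.0120 + 1.1000i → escape time 3
(row=0, col=2): c = -0.7040 + 1.1000i → escape time 3
(row=0, col=3): c = -0.3960 + 1.1000i → escape time 4
(row=0, col=4): c = -0.0880 + 1.1000i → escape time 5
(row=0, col=5): c = 0.2200 + 1.1000i → escape time 3
(row=1, col=0): c = -1.3200 + 0.6667i → escape time 3
(row=1, col=1): c = -1.0120 + 0.6667i → escape time 4
(row=1, col=2): c = -0.7040 + 0.6667i → escape time 5
(row=1, col=3): c = -0.3960 + 0.6667i → escape time 9
(row=1, col=4): c = -0.0880 + 0.6667i → escape time 9
(row=1, col=5): c = 0.2200 + 0.6667i → escape time 7
(row=2, col=0): c = -1.3200 + 0.2333i → escape time 7
(row=2, col=1): c = -1.0120 + 0.2333i → escape time 9
(row=2, col=2): c = -0.7040 + 0.2333i → escape time 9
(row=2, col=3): c = -0.3960 + 0.2333i → escape time 9
(row=2, col=4): c = -0.0880 + 0.2333i → escape time 9
(row=2, col=5): c = 0.2200 + 0.2333i → escape time 9
(row=3, col=0): c = -1.3200 + -0.2000i → escape time 7
(row=3, col=1): c = -1.0120 + -0.2000i → escape time 9
(row=3, col=2): c = -0.7040 + -0.2000i → escape time 9
(row=3, col=3): c = -0.3960 + -0.2000i → escape time 9
(row=3, col=4): c = -0.0880 + -0.2000i → escape time 9
(row=3, col=5): c = 0.2200 + -0.2000i → escape time 9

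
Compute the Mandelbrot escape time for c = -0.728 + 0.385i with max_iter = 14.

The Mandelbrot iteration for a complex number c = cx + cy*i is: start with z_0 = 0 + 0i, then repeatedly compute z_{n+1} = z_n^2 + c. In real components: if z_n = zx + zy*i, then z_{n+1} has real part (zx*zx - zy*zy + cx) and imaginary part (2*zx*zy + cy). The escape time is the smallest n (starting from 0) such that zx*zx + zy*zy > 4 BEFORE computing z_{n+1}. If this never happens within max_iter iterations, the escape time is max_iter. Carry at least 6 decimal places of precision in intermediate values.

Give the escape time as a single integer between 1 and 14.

Answer: 10

Derivation:
z_0 = 0 + 0i, c = -0.7280 + 0.3850i
Iter 1: z = -0.7280 + 0.3850i, |z|^2 = 0.6782
Iter 2: z = -0.3462 + -0.1756i, |z|^2 = 0.1507
Iter 3: z = -0.6389 + 0.5066i, |z|^2 = 0.6649
Iter 4: z = -0.5764 + -0.2623i, |z|^2 = 0.4010
Iter 5: z = -0.4646 + 0.6874i, |z|^2 = 0.6884
Iter 6: z = -0.9847 + -0.2538i, |z|^2 = 1.0340
Iter 7: z = 0.1772 + 0.8847i, |z|^2 = 0.8141
Iter 8: z = -1.4794 + 0.6985i, |z|^2 = 2.6764
Iter 9: z = 0.9726 + -1.6816i, |z|^2 = 3.7740
Iter 10: z = -2.6099 + -2.8863i, |z|^2 = 15.1423
Escaped at iteration 10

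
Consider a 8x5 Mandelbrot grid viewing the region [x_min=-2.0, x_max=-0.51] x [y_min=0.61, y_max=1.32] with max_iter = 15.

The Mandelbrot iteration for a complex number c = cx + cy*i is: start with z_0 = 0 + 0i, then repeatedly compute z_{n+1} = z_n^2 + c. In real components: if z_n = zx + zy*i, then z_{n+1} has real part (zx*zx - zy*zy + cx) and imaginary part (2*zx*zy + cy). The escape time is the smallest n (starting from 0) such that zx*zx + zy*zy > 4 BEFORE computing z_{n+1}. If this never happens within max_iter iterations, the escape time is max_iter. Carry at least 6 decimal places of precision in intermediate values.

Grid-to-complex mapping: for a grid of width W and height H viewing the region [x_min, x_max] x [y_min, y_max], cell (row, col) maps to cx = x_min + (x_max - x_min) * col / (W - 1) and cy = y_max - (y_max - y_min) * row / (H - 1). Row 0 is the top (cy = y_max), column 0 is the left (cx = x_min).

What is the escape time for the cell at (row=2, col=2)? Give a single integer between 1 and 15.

Answer: 2

Derivation:
z_0 = 0 + 0i, c = -1.5743 + 0.9650i
Iter 1: z = -1.5743 + 0.9650i, |z|^2 = 3.4096
Iter 2: z = -0.0271 + -2.0734i, |z|^2 = 4.2996
Escaped at iteration 2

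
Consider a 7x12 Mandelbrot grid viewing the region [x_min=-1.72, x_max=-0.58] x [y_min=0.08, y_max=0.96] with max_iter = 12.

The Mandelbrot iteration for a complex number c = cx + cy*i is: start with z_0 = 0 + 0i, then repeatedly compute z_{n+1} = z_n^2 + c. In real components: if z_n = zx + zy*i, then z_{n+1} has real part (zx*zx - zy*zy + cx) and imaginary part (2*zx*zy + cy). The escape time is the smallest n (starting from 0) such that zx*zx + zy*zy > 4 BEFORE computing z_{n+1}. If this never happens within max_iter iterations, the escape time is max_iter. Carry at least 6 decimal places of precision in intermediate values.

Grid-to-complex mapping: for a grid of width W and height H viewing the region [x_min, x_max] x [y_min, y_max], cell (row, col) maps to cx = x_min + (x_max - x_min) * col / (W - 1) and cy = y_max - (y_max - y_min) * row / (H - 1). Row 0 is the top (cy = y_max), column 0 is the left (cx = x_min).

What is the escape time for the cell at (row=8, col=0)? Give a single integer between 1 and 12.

Answer: 4

Derivation:
z_0 = 0 + 0i, c = -1.7200 + 0.3200i
Iter 1: z = -1.7200 + 0.3200i, |z|^2 = 3.0608
Iter 2: z = 1.1360 + -0.7808i, |z|^2 = 1.9001
Iter 3: z = -1.0392 + -1.4540i, |z|^2 = 3.1939
Iter 4: z = -2.7542 + 3.3418i, |z|^2 = 18.7534
Escaped at iteration 4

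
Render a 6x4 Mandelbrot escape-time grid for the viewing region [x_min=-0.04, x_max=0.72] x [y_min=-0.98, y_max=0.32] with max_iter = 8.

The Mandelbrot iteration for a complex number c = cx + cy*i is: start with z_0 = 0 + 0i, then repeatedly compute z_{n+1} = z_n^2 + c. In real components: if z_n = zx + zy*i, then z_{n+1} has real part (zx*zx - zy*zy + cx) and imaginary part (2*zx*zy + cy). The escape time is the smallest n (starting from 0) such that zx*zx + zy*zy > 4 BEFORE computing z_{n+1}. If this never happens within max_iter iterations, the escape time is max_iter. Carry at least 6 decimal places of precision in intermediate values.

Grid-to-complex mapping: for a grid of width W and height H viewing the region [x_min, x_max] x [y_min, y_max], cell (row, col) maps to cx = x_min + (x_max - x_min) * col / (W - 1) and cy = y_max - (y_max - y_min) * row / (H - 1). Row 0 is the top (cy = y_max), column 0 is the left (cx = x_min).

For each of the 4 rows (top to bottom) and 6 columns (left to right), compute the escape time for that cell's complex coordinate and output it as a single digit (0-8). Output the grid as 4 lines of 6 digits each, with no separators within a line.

Answer: 888843
888743
888743
844322

Derivation:
(row=0, col=0): c = -0.0400 + 0.3200i → escape time 8
(row=0, col=1): c = 0.1120 + 0.3200i → escape time 8
(row=0, col=2): c = 0.2640 + 0.3200i → escape time 8
(row=0, col=3): c = 0.4160 + 0.3200i → escape time 8
(row=0, col=4): c = 0.5680 + 0.3200i → escape time 4
(row=0, col=5): c = 0.7200 + 0.3200i → escape time 3
(row=1, col=0): c = -0.0400 + -0.1133i → escape time 8
(row=1, col=1): c = 0.1120 + -0.1133i → escape time 8
(row=1, col=2): c = 0.2640 + -0.1133i → escape time 8
(row=1, col=3): c = 0.4160 + -0.1133i → escape time 7
(row=1, col=4): c = 0.5680 + -0.1133i → escape time 4
(row=1, col=5): c = 0.7200 + -0.1133i → escape time 3
(row=2, col=0): c = -0.0400 + -0.5467i → escape time 8
(row=2, col=1): c = 0.1120 + -0.5467i → escape time 8
(row=2, col=2): c = 0.2640 + -0.5467i → escape time 8
(row=2, col=3): c = 0.4160 + -0.5467i → escape time 7
(row=2, col=4): c = 0.5680 + -0.5467i → escape time 4
(row=2, col=5): c = 0.7200 + -0.5467i → escape time 3
(row=3, col=0): c = -0.0400 + -0.9800i → escape time 8
(row=3, col=1): c = 0.1120 + -0.9800i → escape time 4
(row=3, col=2): c = 0.2640 + -0.9800i → escape time 4
(row=3, col=3): c = 0.4160 + -0.9800i → escape time 3
(row=3, col=4): c = 0.5680 + -0.9800i → escape time 2
(row=3, col=5): c = 0.7200 + -0.9800i → escape time 2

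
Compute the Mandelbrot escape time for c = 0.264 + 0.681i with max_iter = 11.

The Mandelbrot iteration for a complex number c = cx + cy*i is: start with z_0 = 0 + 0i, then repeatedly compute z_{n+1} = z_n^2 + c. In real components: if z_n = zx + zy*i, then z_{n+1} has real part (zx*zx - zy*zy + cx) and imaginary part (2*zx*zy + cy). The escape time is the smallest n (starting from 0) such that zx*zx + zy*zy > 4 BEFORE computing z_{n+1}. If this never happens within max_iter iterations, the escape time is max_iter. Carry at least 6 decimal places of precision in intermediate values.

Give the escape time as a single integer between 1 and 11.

Answer: 7

Derivation:
z_0 = 0 + 0i, c = 0.2640 + 0.6810i
Iter 1: z = 0.2640 + 0.6810i, |z|^2 = 0.5335
Iter 2: z = -0.1301 + 1.0406i, |z|^2 = 1.0997
Iter 3: z = -0.8019 + 0.4103i, |z|^2 = 0.8113
Iter 4: z = 0.7386 + 0.0230i, |z|^2 = 0.5461
Iter 5: z = 0.8090 + 0.7149i, |z|^2 = 1.1657
Iter 6: z = 0.4074 + 1.8378i, |z|^2 = 3.5435
Iter 7: z = -2.9475 + 2.1786i, |z|^2 = 13.4341
Escaped at iteration 7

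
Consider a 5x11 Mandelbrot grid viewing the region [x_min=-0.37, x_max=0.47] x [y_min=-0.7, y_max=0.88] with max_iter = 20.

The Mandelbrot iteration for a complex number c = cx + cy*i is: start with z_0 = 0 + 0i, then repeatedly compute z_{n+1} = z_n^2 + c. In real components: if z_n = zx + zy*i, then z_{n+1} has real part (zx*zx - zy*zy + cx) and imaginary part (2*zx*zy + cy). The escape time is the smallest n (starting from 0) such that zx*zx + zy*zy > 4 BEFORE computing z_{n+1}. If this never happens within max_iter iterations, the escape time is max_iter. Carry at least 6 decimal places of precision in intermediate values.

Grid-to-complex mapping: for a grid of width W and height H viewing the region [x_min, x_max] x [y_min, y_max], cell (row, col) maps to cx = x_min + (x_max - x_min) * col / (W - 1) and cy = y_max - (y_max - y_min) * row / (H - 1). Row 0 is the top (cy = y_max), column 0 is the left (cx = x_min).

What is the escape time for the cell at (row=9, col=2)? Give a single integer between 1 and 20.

z_0 = 0 + 0i, c = 0.0500 + -0.5420i
Iter 1: z = 0.0500 + -0.5420i, |z|^2 = 0.2963
Iter 2: z = -0.2413 + -0.5962i, |z|^2 = 0.4137
Iter 3: z = -0.2472 + -0.2543i, |z|^2 = 0.1258
Iter 4: z = 0.0465 + -0.4162i, |z|^2 = 0.1754
Iter 5: z = -0.1211 + -0.5807i, |z|^2 = 0.3518
Iter 6: z = -0.2725 + -0.4014i, |z|^2 = 0.2354
Iter 7: z = -0.0368 + -0.3232i, |z|^2 = 0.1058
Iter 8: z = -0.0531 + -0.5182i, |z|^2 = 0.2713
Iter 9: z = -0.2157 + -0.4869i, |z|^2 = 0.2836
Iter 10: z = -0.1406 + -0.3319i, |z|^2 = 0.1299
Iter 11: z = -0.0404 + -0.4487i, |z|^2 = 0.2029
Iter 12: z = -0.1497 + -0.5057i, |z|^2 = 0.2782
Iter 13: z = -0.1834 + -0.3906i, |z|^2 = 0.1862
Iter 14: z = -0.0690 + -0.3988i, |z|^2 = 0.1638
Iter 15: z = -0.1043 + -0.4870i, |z|^2 = 0.2480
Iter 16: z = -0.1763 + -0.4405i, |z|^2 = 0.2251
Iter 17: z = -0.1129 + -0.3867i, |z|^2 = 0.1623
Iter 18: z = -0.0868 + -0.4547i, |z|^2 = 0.2143
Iter 19: z = -0.1492 + -0.4631i, |z|^2 = 0.2367

Answer: 20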